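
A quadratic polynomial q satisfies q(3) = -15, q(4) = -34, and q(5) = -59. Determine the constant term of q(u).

Write q(u) = au^2 + bu + c. Substituting each data point gives a linear system:
  9a + 3b + c = -15
  16a + 4b + c = -34
  25a + 5b + c = -59
Solving the system yields a = -3, b = 2, c = 6.
So q(u) = -3u² + 2u + 6.
The constant term is 6.

6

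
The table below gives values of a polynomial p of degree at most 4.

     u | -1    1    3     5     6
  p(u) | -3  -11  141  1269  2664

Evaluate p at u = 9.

13557

Write p(u) = au^4 + bu^3 + cu^2 + du + e. Substituting each data point gives a linear system:
  a - b + c - d + e = -3
  a + b + c + d + e = -11
  81a + 27b + 9c + 3d + e = 141
  625a + 125b + 25c + 5d + e = 1269
  1296a + 216b + 36c + 6d + e = 2664
Solving the system yields a = 2, b = 1, c = -3, d = -5, e = -6.
So p(u) = 2u⁴ + u³ - 3u² - 5u - 6.
Then p(9) = 13557.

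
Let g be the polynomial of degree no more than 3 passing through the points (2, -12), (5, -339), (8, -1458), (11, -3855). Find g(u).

Using the Lagrange interpolation formula with nodes 2, 5, 8, 11:
  L_0(u) = (u - 5)(u - 8)(u - 11) / -162
  L_1(u) = (u - 2)(u - 8)(u - 11) / 54
  L_2(u) = (u - 2)(u - 5)(u - 11) / -54
  L_3(u) = (u - 2)(u - 5)(u - 8) / 162
Then g(u) = -12·L_0(u) - 339·L_1(u) - 1458·L_2(u) - 3855·L_3(u).
Expanding and collecting terms gives g(u) = -3u³ + u² + u + 6.
Check: g(2) = -12. ✓

g(u) = -3u^3 + u^2 + u + 6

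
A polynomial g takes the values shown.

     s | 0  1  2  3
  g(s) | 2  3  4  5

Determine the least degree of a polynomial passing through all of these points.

Forward differences of the values at s = 0, 1, 2, 3:
  g  : 2  3  4  5
  Δ  : 1  1  1
  Δ^2: 0  0
  Δ^3: 0
The first differences are constant (1) and nonzero, while all higher differences vanish, so the minimal degree is 1.

1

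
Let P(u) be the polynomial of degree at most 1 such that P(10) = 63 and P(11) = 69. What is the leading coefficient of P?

6

Write P(u) = au + b. Substituting each data point gives a linear system:
  10a + b = 63
  11a + b = 69
Solving the system yields a = 6, b = 3.
So P(u) = 6u + 3.
The leading coefficient is 6.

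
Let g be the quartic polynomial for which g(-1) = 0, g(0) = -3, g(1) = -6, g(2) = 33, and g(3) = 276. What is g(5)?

Forward differences of the values at s = -1, 0, 1, 2, 3:
  g  : 0  -3  -6  33  276
  Δ  : -3  -3  39  243
  Δ^2: 0  42  204
  Δ^3: 42  162
  Δ^4: 120
The fourth differences are constant, confirming degree 4.
Interpolating (Newton forward form) and evaluating at s = 5 gives g(5) = 2622.

2622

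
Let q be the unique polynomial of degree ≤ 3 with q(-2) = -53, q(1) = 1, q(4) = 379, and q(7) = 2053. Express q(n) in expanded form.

Write q(n) = an^3 + bn^2 + cn + d. Substituting each data point gives a linear system:
  -8a + 4b - 2c + d = -53
  a + b + c + d = 1
  64a + 16b + 4c + d = 379
  343a + 49b + 7c + d = 2053
Solving the system yields a = 6, b = 0, c = 0, d = -5.
So q(n) = 6n³ - 5.
Check: q(1) = 1. ✓

q(n) = 6n^3 - 5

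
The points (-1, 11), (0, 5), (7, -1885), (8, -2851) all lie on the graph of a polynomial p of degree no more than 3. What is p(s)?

Write p(s) = as^3 + bs^2 + cs + d. Substituting each data point gives a linear system:
  -a + b - c + d = 11
  d = 5
  343a + 49b + 7c + d = -1885
  512a + 64b + 8c + d = -2851
Solving the system yields a = -6, b = 3, c = 3, d = 5.
So p(s) = -6s^3 + 3s^2 + 3s + 5.
Check: p(7) = -1885. ✓

p(s) = -6s^3 + 3s^2 + 3s + 5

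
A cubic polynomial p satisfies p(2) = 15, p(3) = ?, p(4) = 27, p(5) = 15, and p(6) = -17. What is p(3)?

The 4 known points determine the degree-3 polynomial uniquely.
Write p(t) = at^3 + bt^2 + ct + d. Substituting each data point gives a linear system:
  8a + 4b + 2c + d = 15
  64a + 16b + 4c + d = 27
  125a + 25b + 5c + d = 15
  216a + 36b + 6c + d = -17
Solving the system yields a = -1, b = 5, c = 4, d = -5.
So p(t) = -t^3 + 5t^2 + 4t - 5.
Then p(3) = 25.

25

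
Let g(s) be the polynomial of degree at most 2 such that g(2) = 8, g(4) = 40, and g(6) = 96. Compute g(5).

65

Write g(s) = as^2 + bs + c. Substituting each data point gives a linear system:
  4a + 2b + c = 8
  16a + 4b + c = 40
  36a + 6b + c = 96
Solving the system yields a = 3, b = -2, c = 0.
So g(s) = 3s^2 - 2s.
Then g(5) = 65.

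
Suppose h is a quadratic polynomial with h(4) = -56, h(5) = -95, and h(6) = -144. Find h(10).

-440

Write h(x) = ax^2 + bx + c. Substituting each data point gives a linear system:
  16a + 4b + c = -56
  25a + 5b + c = -95
  36a + 6b + c = -144
Solving the system yields a = -5, b = 6, c = 0.
So h(x) = -5x² + 6x.
Then h(10) = -440.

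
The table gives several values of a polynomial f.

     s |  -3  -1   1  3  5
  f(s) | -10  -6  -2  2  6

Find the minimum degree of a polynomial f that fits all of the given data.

Forward differences of the values at s = -3, -1, 1, 3, 5:
  f  : -10  -6  -2  2  6
  Δ  : 4  4  4  4
  Δ^2: 0  0  0
  Δ^3: 0  0
  Δ^4: 0
The first differences are constant (4) and nonzero, while all higher differences vanish, so the minimal degree is 1.

1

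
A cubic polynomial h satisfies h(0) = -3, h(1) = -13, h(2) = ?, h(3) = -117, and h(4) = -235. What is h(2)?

On equispaced nodes a degree-3 polynomial has vanishing fourth forward difference, so
  h(0) - 4·h(1) + 6·h(2) - 4·h(3) + h(4) = 0.
Substituting the known values and solving for h(2):
  6·h(2) = -282
  h(2) = -47.

-47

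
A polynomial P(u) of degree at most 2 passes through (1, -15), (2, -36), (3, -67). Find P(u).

P(u) = -5u^2 - 6u - 4

Write P(u) = au^2 + bu + c. Substituting each data point gives a linear system:
  a + b + c = -15
  4a + 2b + c = -36
  9a + 3b + c = -67
Solving the system yields a = -5, b = -6, c = -4.
So P(u) = -5u^2 - 6u - 4.
Check: P(2) = -36. ✓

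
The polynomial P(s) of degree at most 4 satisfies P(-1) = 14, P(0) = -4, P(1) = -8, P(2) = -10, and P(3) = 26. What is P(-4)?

992

Using the Lagrange interpolation formula with nodes -1, 0, 1, 2, 3:
  L_0(s) = s(s - 1)(s - 2)(s - 3) / 24
  L_1(s) = (s + 1)(s - 1)(s - 2)(s - 3) / -6
  L_2(s) = (s + 1)s(s - 2)(s - 3) / 4
  L_3(s) = (s + 1)s(s - 1)(s - 3) / -6
  L_4(s) = (s + 1)s(s - 1)(s - 2) / 24
Then P(s) = 14·L_0(s) - 4·L_1(s) - 8·L_2(s) - 10·L_3(s) + 26·L_4(s).
Expanding and collecting terms gives P(s) = 2s⁴ - 6s³ + 5s² - 5s - 4.
Evaluating at s = -4: P(-4) = 992.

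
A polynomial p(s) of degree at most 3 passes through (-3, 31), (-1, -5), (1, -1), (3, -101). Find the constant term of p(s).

1

Write p(s) = as^3 + bs^2 + cs + d. Substituting each data point gives a linear system:
  -27a + 9b - 3c + d = 31
  -a + b - c + d = -5
  a + b + c + d = -1
  27a + 9b + 3c + d = -101
Solving the system yields a = -3, b = -4, c = 5, d = 1.
So p(s) = -3s^3 - 4s^2 + 5s + 1.
The constant term is 1.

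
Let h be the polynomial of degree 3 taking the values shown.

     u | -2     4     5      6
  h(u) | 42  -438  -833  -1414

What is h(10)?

-6318

Write h(u) = au^3 + bu^2 + cu + d. Substituting each data point gives a linear system:
  -8a + 4b - 2c + d = 42
  64a + 16b + 4c + d = -438
  125a + 25b + 5c + d = -833
  216a + 36b + 6c + d = -1414
Solving the system yields a = -6, b = -3, c = -2, d = 2.
So h(u) = -6u^3 - 3u^2 - 2u + 2.
Then h(10) = -6318.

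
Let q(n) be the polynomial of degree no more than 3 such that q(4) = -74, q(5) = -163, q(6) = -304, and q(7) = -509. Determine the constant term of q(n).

Write q(n) = an^3 + bn^2 + cn + d. Substituting each data point gives a linear system:
  64a + 16b + 4c + d = -74
  125a + 25b + 5c + d = -163
  216a + 36b + 6c + d = -304
  343a + 49b + 7c + d = -509
Solving the system yields a = -2, b = 4, c = -3, d = 2.
So q(n) = -2n^3 + 4n^2 - 3n + 2.
The constant term is 2.

2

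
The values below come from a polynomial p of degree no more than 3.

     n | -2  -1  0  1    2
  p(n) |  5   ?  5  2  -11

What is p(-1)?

The 4 known points determine the degree-3 polynomial uniquely.
Write p(n) = an^3 + bn^2 + cn + d. Substituting each data point gives a linear system:
  -8a + 4b - 2c + d = 5
  d = 5
  a + b + c + d = 2
  8a + 4b + 2c + d = -11
Solving the system yields a = -1, b = -2, c = 0, d = 5.
So p(n) = -n³ - 2n² + 5.
Then p(-1) = 4.

4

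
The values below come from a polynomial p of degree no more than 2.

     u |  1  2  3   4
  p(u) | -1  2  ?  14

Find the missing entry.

7

The 3 known points determine the degree-2 polynomial uniquely.
Write p(u) = au^2 + bu + c. Substituting each data point gives a linear system:
  a + b + c = -1
  4a + 2b + c = 2
  16a + 4b + c = 14
Solving the system yields a = 1, b = 0, c = -2.
So p(u) = u^2 - 2.
Then p(3) = 7.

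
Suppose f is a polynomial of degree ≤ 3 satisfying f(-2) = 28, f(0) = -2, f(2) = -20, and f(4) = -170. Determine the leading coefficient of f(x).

Write f(x) = ax^3 + bx^2 + cx + d. Substituting each data point gives a linear system:
  -8a + 4b - 2c + d = 28
  d = -2
  8a + 4b + 2c + d = -20
  64a + 16b + 4c + d = -170
Solving the system yields a = -3, b = 3/2, c = 0, d = -2.
So f(x) = -3x^3 + (3/2)x^2 - 2.
The leading coefficient is -3.

-3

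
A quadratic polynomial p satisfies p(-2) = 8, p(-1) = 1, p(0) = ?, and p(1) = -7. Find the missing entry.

On equispaced nodes a degree-2 polynomial has vanishing third forward difference, so
  - p(-2) + 3·p(-1) - 3·p(0) + p(1) = 0.
Substituting the known values and solving for p(0):
  -3·p(0) = 12
  p(0) = -4.

-4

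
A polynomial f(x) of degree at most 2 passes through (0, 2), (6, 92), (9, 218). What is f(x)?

f(x) = 3x^2 - 3x + 2

Write f(x) = ax^2 + bx + c. Substituting each data point gives a linear system:
  c = 2
  36a + 6b + c = 92
  81a + 9b + c = 218
Solving the system yields a = 3, b = -3, c = 2.
So f(x) = 3x^2 - 3x + 2.
Check: f(6) = 92. ✓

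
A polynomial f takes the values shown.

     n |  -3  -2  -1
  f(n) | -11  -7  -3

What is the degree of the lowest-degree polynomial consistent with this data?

Forward differences of the values at n = -3, -2, -1:
  f  : -11  -7  -3
  Δ  : 4  4
  Δ^2: 0
The first differences are constant (4) and nonzero, while all higher differences vanish, so the minimal degree is 1.

1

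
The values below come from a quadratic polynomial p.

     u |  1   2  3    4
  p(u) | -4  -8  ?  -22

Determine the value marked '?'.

On equispaced nodes a degree-2 polynomial has vanishing third forward difference, so
  - p(1) + 3·p(2) - 3·p(3) + p(4) = 0.
Substituting the known values and solving for p(3):
  -3·p(3) = 42
  p(3) = -14.

-14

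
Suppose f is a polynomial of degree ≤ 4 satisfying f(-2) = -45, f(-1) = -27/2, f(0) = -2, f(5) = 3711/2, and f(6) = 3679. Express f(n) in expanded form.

Using the Lagrange interpolation formula with nodes -2, -1, 0, 5, 6:
  L_0(n) = (n + 1)n(n - 5)(n - 6) / 112
  L_1(n) = (n + 2)n(n - 5)(n - 6) / -42
  L_2(n) = (n + 2)(n + 1)(n - 5)(n - 6) / 60
  L_3(n) = (n + 2)(n + 1)n(n - 6) / -210
  L_4(n) = (n + 2)(n + 1)n(n - 5) / 336
Then f(n) = -45·L_0(n) - 27/2·L_1(n) - 2·L_2(n) + 3711/2·L_3(n) + 3679·L_4(n).
Expanding and collecting terms gives f(n) = 2n⁴ + 6n³ - 6n² + (3/2)n - 2.
Check: f(5) = 3711/2. ✓

f(n) = 2n^4 + 6n^3 - 6n^2 + (3/2)n - 2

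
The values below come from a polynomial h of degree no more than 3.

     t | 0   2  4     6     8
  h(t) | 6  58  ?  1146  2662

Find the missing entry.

The 4 known points determine the degree-3 polynomial uniquely.
Write h(t) = at^3 + bt^2 + ct + d. Substituting each data point gives a linear system:
  d = 6
  8a + 4b + 2c + d = 58
  216a + 36b + 6c + d = 1146
  512a + 64b + 8c + d = 2662
Solving the system yields a = 5, b = 1, c = 4, d = 6.
So h(t) = 5t³ + t² + 4t + 6.
Then h(4) = 358.

358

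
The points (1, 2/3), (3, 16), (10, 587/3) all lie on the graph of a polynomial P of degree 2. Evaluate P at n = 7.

284/3

Using the Lagrange interpolation formula with nodes 1, 3, 10:
  L_0(n) = (n - 3)(n - 10) / 18
  L_1(n) = (n - 1)(n - 10) / -14
  L_2(n) = (n - 1)(n - 3) / 63
Then P(n) = 2/3·L_0(n) + 16·L_1(n) + 587/3·L_2(n).
Expanding and collecting terms gives P(n) = 2n^2 - (1/3)n - 1.
Evaluating at n = 7: P(7) = 284/3.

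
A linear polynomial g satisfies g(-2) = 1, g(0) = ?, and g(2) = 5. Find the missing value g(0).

3

The 2 known points determine the degree-1 polynomial uniquely.
Write g(x) = ax + b. Substituting each data point gives a linear system:
  -2a + b = 1
  2a + b = 5
Solving the system yields a = 1, b = 3.
So g(x) = x + 3.
Then g(0) = 3.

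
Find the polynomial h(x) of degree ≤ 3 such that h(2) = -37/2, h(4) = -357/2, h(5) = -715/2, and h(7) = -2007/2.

Using the Lagrange interpolation formula with nodes 2, 4, 5, 7:
  L_0(x) = (x - 4)(x - 5)(x - 7) / -30
  L_1(x) = (x - 2)(x - 5)(x - 7) / 6
  L_2(x) = (x - 2)(x - 4)(x - 7) / -6
  L_3(x) = (x - 2)(x - 4)(x - 5) / 30
Then h(x) = -37/2·L_0(x) - 357/2·L_1(x) - 715/2·L_2(x) - 2007/2·L_3(x).
Expanding and collecting terms gives h(x) = -3x^3 + 4x - 5/2.
Check: h(5) = -715/2. ✓

h(x) = -3x^3 + 4x - 5/2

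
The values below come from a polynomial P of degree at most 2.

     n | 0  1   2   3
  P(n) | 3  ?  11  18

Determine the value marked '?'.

6

The 3 known points determine the degree-2 polynomial uniquely.
Write P(n) = an^2 + bn + c. Substituting each data point gives a linear system:
  c = 3
  4a + 2b + c = 11
  9a + 3b + c = 18
Solving the system yields a = 1, b = 2, c = 3.
So P(n) = n² + 2n + 3.
Then P(1) = 6.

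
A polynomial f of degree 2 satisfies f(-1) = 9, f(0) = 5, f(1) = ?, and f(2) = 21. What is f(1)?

9

The 3 known points determine the degree-2 polynomial uniquely.
Write f(n) = an^2 + bn + c. Substituting each data point gives a linear system:
  a - b + c = 9
  c = 5
  4a + 2b + c = 21
Solving the system yields a = 4, b = 0, c = 5.
So f(n) = 4n^2 + 5.
Then f(1) = 9.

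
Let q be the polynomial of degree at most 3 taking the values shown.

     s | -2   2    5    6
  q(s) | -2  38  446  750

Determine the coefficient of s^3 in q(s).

Write q(s) = as^3 + bs^2 + cs + d. Substituting each data point gives a linear system:
  -8a + 4b - 2c + d = -2
  8a + 4b + 2c + d = 38
  125a + 25b + 5c + d = 446
  216a + 36b + 6c + d = 750
Solving the system yields a = 3, b = 3, c = -2, d = 6.
So q(s) = 3s^3 + 3s^2 - 2s + 6.
The leading coefficient is 3.

3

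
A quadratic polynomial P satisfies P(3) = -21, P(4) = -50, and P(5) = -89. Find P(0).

6

Write P(t) = at^2 + bt + c. Substituting each data point gives a linear system:
  9a + 3b + c = -21
  16a + 4b + c = -50
  25a + 5b + c = -89
Solving the system yields a = -5, b = 6, c = 6.
So P(t) = -5t^2 + 6t + 6.
Then P(0) = 6.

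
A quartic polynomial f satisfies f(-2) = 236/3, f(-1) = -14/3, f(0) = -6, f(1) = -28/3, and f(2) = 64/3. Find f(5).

Write f(n) = an^4 + bn^3 + cn^2 + dn + e. Substituting each data point gives a linear system:
  16a - 8b + 4c - 2d + e = 236/3
  a - b + c - d + e = -14/3
  e = -6
  a + b + c + d + e = -28/3
  16a + 8b + 4c + 2d + e = 64/3
Solving the system yields a = 5, b = -4, c = -6, d = 5/3, e = -6.
So f(n) = 5n⁴ - 4n³ - 6n² + (5/3)n - 6.
Then f(5) = 7432/3.

7432/3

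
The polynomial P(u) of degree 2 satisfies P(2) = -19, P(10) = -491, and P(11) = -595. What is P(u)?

P(u) = -5u^2 + u - 1

Write P(u) = au^2 + bu + c. Substituting each data point gives a linear system:
  4a + 2b + c = -19
  100a + 10b + c = -491
  121a + 11b + c = -595
Solving the system yields a = -5, b = 1, c = -1.
So P(u) = -5u² + u - 1.
Check: P(11) = -595. ✓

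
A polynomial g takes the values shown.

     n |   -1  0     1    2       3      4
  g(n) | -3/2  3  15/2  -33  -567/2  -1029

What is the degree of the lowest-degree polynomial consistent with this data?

4

Forward differences of the values at n = -1, 0, 1, 2, 3, 4:
  g  : -3/2  3  15/2  -33  -567/2  -1029
  Δ  : 9/2  9/2  -81/2  -501/2  -1491/2
  Δ^2: 0  -45  -210  -495
  Δ^3: -45  -165  -285
  Δ^4: -120  -120
  Δ^5: 0
The fourth differences are constant (-120) and nonzero, while all higher differences vanish, so the minimal degree is 4.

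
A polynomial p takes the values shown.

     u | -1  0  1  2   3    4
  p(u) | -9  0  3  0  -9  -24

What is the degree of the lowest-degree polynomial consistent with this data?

2

Forward differences of the values at u = -1, 0, 1, 2, 3, 4:
  p  : -9  0  3  0  -9  -24
  Δ  : 9  3  -3  -9  -15
  Δ^2: -6  -6  -6  -6
  Δ^3: 0  0  0
  Δ^4: 0  0
  Δ^5: 0
The second differences are constant (-6) and nonzero, while all higher differences vanish, so the minimal degree is 2.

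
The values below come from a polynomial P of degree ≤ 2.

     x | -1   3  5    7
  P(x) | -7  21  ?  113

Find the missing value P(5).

59

The 3 known points determine the degree-2 polynomial uniquely.
Write P(x) = ax^2 + bx + c. Substituting each data point gives a linear system:
  a - b + c = -7
  9a + 3b + c = 21
  49a + 7b + c = 113
Solving the system yields a = 2, b = 3, c = -6.
So P(x) = 2x² + 3x - 6.
Then P(5) = 59.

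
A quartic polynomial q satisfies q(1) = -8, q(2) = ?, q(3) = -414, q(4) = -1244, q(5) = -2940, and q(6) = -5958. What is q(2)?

On equispaced nodes a degree-4 polynomial has vanishing fifth forward difference, so
  - q(1) + 5·q(2) - 10·q(3) + 10·q(4) - 5·q(5) + q(6) = 0.
Substituting the known values and solving for q(2):
  5·q(2) = -450
  q(2) = -90.

-90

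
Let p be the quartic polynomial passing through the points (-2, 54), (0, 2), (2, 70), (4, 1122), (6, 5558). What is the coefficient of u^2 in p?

Write p(u) = au^4 + bu^3 + cu^2 + du + e. Substituting each data point gives a linear system:
  16a - 8b + 4c - 2d + e = 54
  e = 2
  16a + 8b + 4c + 2d + e = 70
  256a + 64b + 16c + 4d + e = 1122
  1296a + 216b + 36c + 6d + e = 5558
Solving the system yields a = 4, b = 2, c = -1, d = -4, e = 2.
So p(u) = 4u^4 + 2u^3 - u^2 - 4u + 2.
The coefficient of u^2 is -1.

-1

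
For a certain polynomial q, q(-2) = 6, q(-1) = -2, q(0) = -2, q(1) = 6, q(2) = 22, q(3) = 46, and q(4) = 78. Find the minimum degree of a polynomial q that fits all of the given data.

Forward differences of the values at n = -2, -1, 0, 1, 2, 3, 4:
  q  : 6  -2  -2  6  22  46  78
  Δ  : -8  0  8  16  24  32
  Δ^2: 8  8  8  8  8
  Δ^3: 0  0  0  0
  Δ^4: 0  0  0
  Δ^5: 0  0
  Δ^6: 0
The second differences are constant (8) and nonzero, while all higher differences vanish, so the minimal degree is 2.

2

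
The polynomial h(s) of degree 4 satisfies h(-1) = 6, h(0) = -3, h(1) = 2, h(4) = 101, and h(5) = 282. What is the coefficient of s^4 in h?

Write h(s) = as^4 + bs^3 + cs^2 + ds + e. Substituting each data point gives a linear system:
  a - b + c - d + e = 6
  e = -3
  a + b + c + d + e = 2
  256a + 64b + 16c + 4d + e = 101
  625a + 125b + 25c + 5d + e = 282
Solving the system yields a = 1, b = -4, c = 6, d = 2, e = -3.
So h(s) = s⁴ - 4s³ + 6s² + 2s - 3.
The leading coefficient is 1.

1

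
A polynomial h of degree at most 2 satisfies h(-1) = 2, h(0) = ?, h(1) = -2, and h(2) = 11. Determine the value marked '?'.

-5

The 3 known points determine the degree-2 polynomial uniquely.
Write h(s) = as^2 + bs + c. Substituting each data point gives a linear system:
  a - b + c = 2
  a + b + c = -2
  4a + 2b + c = 11
Solving the system yields a = 5, b = -2, c = -5.
So h(s) = 5s^2 - 2s - 5.
Then h(0) = -5.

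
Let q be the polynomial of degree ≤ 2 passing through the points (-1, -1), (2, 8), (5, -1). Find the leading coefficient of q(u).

-1

Write q(u) = au^2 + bu + c. Substituting each data point gives a linear system:
  a - b + c = -1
  4a + 2b + c = 8
  25a + 5b + c = -1
Solving the system yields a = -1, b = 4, c = 4.
So q(u) = -u² + 4u + 4.
The leading coefficient is -1.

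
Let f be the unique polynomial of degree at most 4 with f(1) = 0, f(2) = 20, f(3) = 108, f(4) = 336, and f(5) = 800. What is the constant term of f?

Write f(u) = au^4 + bu^3 + cu^2 + du + e. Substituting each data point gives a linear system:
  a + b + c + d + e = 0
  16a + 8b + 4c + 2d + e = 20
  81a + 27b + 9c + 3d + e = 108
  256a + 64b + 16c + 4d + e = 336
  625a + 125b + 25c + 5d + e = 800
Solving the system yields a = 1, b = 2, c = -3, d = 0, e = 0.
So f(u) = u^4 + 2u^3 - 3u^2.
The constant term is 0.

0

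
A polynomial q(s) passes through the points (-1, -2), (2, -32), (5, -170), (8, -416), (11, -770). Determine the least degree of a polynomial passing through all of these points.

2

Forward differences of the values at s = -1, 2, 5, 8, 11:
  q  : -2  -32  -170  -416  -770
  Δ  : -30  -138  -246  -354
  Δ^2: -108  -108  -108
  Δ^3: 0  0
  Δ^4: 0
The second differences are constant (-108) and nonzero, while all higher differences vanish, so the minimal degree is 2.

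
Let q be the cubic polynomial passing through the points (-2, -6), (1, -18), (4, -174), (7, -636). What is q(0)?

-6

Write q(x) = ax^3 + bx^2 + cx + d. Substituting each data point gives a linear system:
  -8a + 4b - 2c + d = -6
  a + b + c + d = -18
  64a + 16b + 4c + d = -174
  343a + 49b + 7c + d = -636
Solving the system yields a = -1, b = -5, c = -6, d = -6.
So q(x) = -x^3 - 5x^2 - 6x - 6.
Then q(0) = -6.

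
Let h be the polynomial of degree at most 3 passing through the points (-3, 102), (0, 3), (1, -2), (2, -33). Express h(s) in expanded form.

h(s) = -4s^3 - s^2 + 3

Write h(s) = as^3 + bs^2 + cs + d. Substituting each data point gives a linear system:
  -27a + 9b - 3c + d = 102
  d = 3
  a + b + c + d = -2
  8a + 4b + 2c + d = -33
Solving the system yields a = -4, b = -1, c = 0, d = 3.
So h(s) = -4s³ - s² + 3.
Check: h(1) = -2. ✓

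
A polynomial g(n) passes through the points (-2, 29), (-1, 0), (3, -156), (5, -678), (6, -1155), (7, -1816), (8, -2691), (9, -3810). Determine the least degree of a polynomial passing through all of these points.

Divided differences on the nodes -2, -1, 3, 5, 6, 7, 8, 9:
  order 0: 29  0  -156  -678  -1155  -1816  -2691  -3810
  order 1: -29  -39  -261  -477  -661  -875  -1119
  order 2: -2  -37  -72  -92  -107  -122
  order 3: -5  -5  -5  -5  -5
  order 4: 0  0  0  0
  order 5: 0  0  0
  order 6: 0  0
  order 7: 0
The order-3 divided differences are all -5 (nonzero) and every higher order vanishes, so the data lies on a polynomial of degree exactly 3.

3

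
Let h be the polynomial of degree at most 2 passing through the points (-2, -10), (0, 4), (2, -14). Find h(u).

Using the Lagrange interpolation formula with nodes -2, 0, 2:
  L_0(u) = u(u - 2) / 8
  L_1(u) = (u + 2)(u - 2) / -4
  L_2(u) = (u + 2)u / 8
Then h(u) = -10·L_0(u) + 4·L_1(u) - 14·L_2(u).
Expanding and collecting terms gives h(u) = -4u² - u + 4.
Check: h(2) = -14. ✓

h(u) = -4u^2 - u + 4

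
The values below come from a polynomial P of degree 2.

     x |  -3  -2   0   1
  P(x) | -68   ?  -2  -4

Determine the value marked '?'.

-34

The 3 known points determine the degree-2 polynomial uniquely.
Write P(x) = ax^2 + bx + c. Substituting each data point gives a linear system:
  9a - 3b + c = -68
  c = -2
  a + b + c = -4
Solving the system yields a = -6, b = 4, c = -2.
So P(x) = -6x^2 + 4x - 2.
Then P(-2) = -34.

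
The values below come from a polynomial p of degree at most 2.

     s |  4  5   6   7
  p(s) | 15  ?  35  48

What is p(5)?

24

The 3 known points determine the degree-2 polynomial uniquely.
Write p(s) = as^2 + bs + c. Substituting each data point gives a linear system:
  16a + 4b + c = 15
  36a + 6b + c = 35
  49a + 7b + c = 48
Solving the system yields a = 1, b = 0, c = -1.
So p(s) = s^2 - 1.
Then p(5) = 24.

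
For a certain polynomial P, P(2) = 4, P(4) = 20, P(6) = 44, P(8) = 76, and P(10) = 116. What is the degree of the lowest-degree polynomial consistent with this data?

Forward differences of the values at u = 2, 4, 6, 8, 10:
  P  : 4  20  44  76  116
  Δ  : 16  24  32  40
  Δ^2: 8  8  8
  Δ^3: 0  0
  Δ^4: 0
The second differences are constant (8) and nonzero, while all higher differences vanish, so the minimal degree is 2.

2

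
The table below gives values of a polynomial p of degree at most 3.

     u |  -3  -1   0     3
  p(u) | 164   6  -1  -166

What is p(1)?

Using the Lagrange interpolation formula with nodes -3, -1, 0, 3:
  L_0(u) = (u + 1)u(u - 3) / -36
  L_1(u) = (u + 3)u(u - 3) / 8
  L_2(u) = (u + 3)(u + 1)(u - 3) / -9
  L_3(u) = (u + 3)(u + 1)u / 72
Then p(u) = 164·L_0(u) + 6·L_1(u) - 1·L_2(u) - 166·L_3(u).
Expanding and collecting terms gives p(u) = -6u^3 - u - 1.
Evaluating at u = 1: p(1) = -8.

-8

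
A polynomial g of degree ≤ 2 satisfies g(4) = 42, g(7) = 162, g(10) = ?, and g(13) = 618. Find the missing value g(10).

On equispaced nodes a degree-2 polynomial has vanishing third forward difference, so
  - g(4) + 3·g(7) - 3·g(10) + g(13) = 0.
Substituting the known values and solving for g(10):
  -3·g(10) = -1062
  g(10) = 354.

354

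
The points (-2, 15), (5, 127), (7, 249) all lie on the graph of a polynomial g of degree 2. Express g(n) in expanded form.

Using the Lagrange interpolation formula with nodes -2, 5, 7:
  L_0(n) = (n - 5)(n - 7) / 63
  L_1(n) = (n + 2)(n - 7) / -14
  L_2(n) = (n + 2)(n - 5) / 18
Then g(n) = 15·L_0(n) + 127·L_1(n) + 249·L_2(n).
Expanding and collecting terms gives g(n) = 5n² + n - 3.
Check: g(7) = 249. ✓

g(n) = 5n^2 + n - 3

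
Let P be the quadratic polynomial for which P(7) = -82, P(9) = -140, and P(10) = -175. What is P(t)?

Using the Lagrange interpolation formula with nodes 7, 9, 10:
  L_0(t) = (t - 9)(t - 10) / 6
  L_1(t) = (t - 7)(t - 10) / -2
  L_2(t) = (t - 7)(t - 9) / 3
Then P(t) = -82·L_0(t) - 140·L_1(t) - 175·L_2(t).
Expanding and collecting terms gives P(t) = -2t^2 + 3t - 5.
Check: P(9) = -140. ✓

P(t) = -2t^2 + 3t - 5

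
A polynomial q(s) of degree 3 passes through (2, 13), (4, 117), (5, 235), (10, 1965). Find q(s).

Write q(s) = as^3 + bs^2 + cs + d. Substituting each data point gives a linear system:
  8a + 4b + 2c + d = 13
  64a + 16b + 4c + d = 117
  125a + 25b + 5c + d = 235
  1000a + 100b + 10c + d = 1965
Solving the system yields a = 2, b = 0, c = -4, d = 5.
So q(s) = 2s^3 - 4s + 5.
Check: q(10) = 1965. ✓

q(s) = 2s^3 - 4s + 5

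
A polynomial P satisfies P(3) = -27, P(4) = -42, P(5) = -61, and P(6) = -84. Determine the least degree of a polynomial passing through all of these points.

2

Forward differences of the values at n = 3, 4, 5, 6:
  P  : -27  -42  -61  -84
  Δ  : -15  -19  -23
  Δ^2: -4  -4
  Δ^3: 0
The second differences are constant (-4) and nonzero, while all higher differences vanish, so the minimal degree is 2.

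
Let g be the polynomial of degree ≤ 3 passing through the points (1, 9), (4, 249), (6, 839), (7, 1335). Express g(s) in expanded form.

g(s) = 4s^3 - s^2 + s + 5

Write g(s) = as^3 + bs^2 + cs + d. Substituting each data point gives a linear system:
  a + b + c + d = 9
  64a + 16b + 4c + d = 249
  216a + 36b + 6c + d = 839
  343a + 49b + 7c + d = 1335
Solving the system yields a = 4, b = -1, c = 1, d = 5.
So g(s) = 4s³ - s² + s + 5.
Check: g(1) = 9. ✓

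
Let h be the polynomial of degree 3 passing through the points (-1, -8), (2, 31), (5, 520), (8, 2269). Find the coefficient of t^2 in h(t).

-5

Write h(t) = at^3 + bt^2 + ct + d. Substituting each data point gives a linear system:
  -a + b - c + d = -8
  8a + 4b + 2c + d = 31
  125a + 25b + 5c + d = 520
  512a + 64b + 8c + d = 2269
Solving the system yields a = 5, b = -5, c = 3, d = 5.
So h(t) = 5t^3 - 5t^2 + 3t + 5.
The coefficient of t^2 is -5.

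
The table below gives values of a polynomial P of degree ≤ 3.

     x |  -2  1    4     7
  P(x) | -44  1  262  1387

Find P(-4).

-274

Write P(x) = ax^3 + bx^2 + cx + d. Substituting each data point gives a linear system:
  -8a + 4b - 2c + d = -44
  a + b + c + d = 1
  64a + 16b + 4c + d = 262
  343a + 49b + 7c + d = 1387
Solving the system yields a = 4, b = 0, c = 3, d = -6.
So P(x) = 4x^3 + 3x - 6.
Then P(-4) = -274.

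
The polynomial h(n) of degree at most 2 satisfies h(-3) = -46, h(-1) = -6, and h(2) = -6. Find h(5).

-78

Using the Lagrange interpolation formula with nodes -3, -1, 2:
  L_0(n) = (n + 1)(n - 2) / 10
  L_1(n) = (n + 3)(n - 2) / -6
  L_2(n) = (n + 3)(n + 1) / 15
Then h(n) = -46·L_0(n) - 6·L_1(n) - 6·L_2(n).
Expanding and collecting terms gives h(n) = -4n^2 + 4n + 2.
Evaluating at n = 5: h(5) = -78.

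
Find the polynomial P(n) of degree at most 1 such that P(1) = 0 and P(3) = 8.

Using the Lagrange interpolation formula with nodes 1, 3:
  L_0(n) = (n - 3) / -2
  L_1(n) = (n - 1) / 2
Then P(n) = 0·L_0(n) + 8·L_1(n).
Expanding and collecting terms gives P(n) = 4n - 4.
Check: P(1) = 0. ✓

P(n) = 4n - 4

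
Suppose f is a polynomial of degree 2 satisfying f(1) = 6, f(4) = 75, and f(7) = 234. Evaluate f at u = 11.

586

Using the Lagrange interpolation formula with nodes 1, 4, 7:
  L_0(u) = (u - 4)(u - 7) / 18
  L_1(u) = (u - 1)(u - 7) / -9
  L_2(u) = (u - 1)(u - 4) / 18
Then f(u) = 6·L_0(u) + 75·L_1(u) + 234·L_2(u).
Expanding and collecting terms gives f(u) = 5u² - 2u + 3.
Evaluating at u = 11: f(11) = 586.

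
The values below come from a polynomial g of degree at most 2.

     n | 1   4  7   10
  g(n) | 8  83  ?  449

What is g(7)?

230

The 3 known points determine the degree-2 polynomial uniquely.
Write g(n) = an^2 + bn + c. Substituting each data point gives a linear system:
  a + b + c = 8
  16a + 4b + c = 83
  100a + 10b + c = 449
Solving the system yields a = 4, b = 5, c = -1.
So g(n) = 4n^2 + 5n - 1.
Then g(7) = 230.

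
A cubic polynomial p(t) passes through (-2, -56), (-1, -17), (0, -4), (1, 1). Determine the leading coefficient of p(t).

3

Write p(t) = at^3 + bt^2 + ct + d. Substituting each data point gives a linear system:
  -8a + 4b - 2c + d = -56
  -a + b - c + d = -17
  d = -4
  a + b + c + d = 1
Solving the system yields a = 3, b = -4, c = 6, d = -4.
So p(t) = 3t^3 - 4t^2 + 6t - 4.
The leading coefficient is 3.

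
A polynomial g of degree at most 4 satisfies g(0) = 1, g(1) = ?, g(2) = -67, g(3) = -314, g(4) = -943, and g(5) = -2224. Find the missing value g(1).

-4

The 5 known points determine the degree-4 polynomial uniquely.
Write g(t) = at^4 + bt^3 + ct^2 + dt + e. Substituting each data point gives a linear system:
  e = 1
  16a + 8b + 4c + 2d + e = -67
  81a + 27b + 9c + 3d + e = -314
  256a + 64b + 16c + 4d + e = -943
  625a + 125b + 25c + 5d + e = -2224
Solving the system yields a = -3, b = -3, c = 1, d = 0, e = 1.
So g(t) = -3t⁴ - 3t³ + t² + 1.
Then g(1) = -4.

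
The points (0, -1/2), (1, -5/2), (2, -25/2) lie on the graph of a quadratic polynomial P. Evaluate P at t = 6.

-265/2

Write P(t) = at^2 + bt + c. Substituting each data point gives a linear system:
  c = -1/2
  a + b + c = -5/2
  4a + 2b + c = -25/2
Solving the system yields a = -4, b = 2, c = -1/2.
So P(t) = -4t^2 + 2t - 1/2.
Then P(6) = -265/2.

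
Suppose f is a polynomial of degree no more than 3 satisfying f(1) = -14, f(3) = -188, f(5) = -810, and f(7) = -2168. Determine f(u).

Using the Lagrange interpolation formula with nodes 1, 3, 5, 7:
  L_0(u) = (u - 3)(u - 5)(u - 7) / -48
  L_1(u) = (u - 1)(u - 5)(u - 7) / 16
  L_2(u) = (u - 1)(u - 3)(u - 7) / -16
  L_3(u) = (u - 1)(u - 3)(u - 5) / 48
Then f(u) = -14·L_0(u) - 188·L_1(u) - 810·L_2(u) - 2168·L_3(u).
Expanding and collecting terms gives f(u) = -6u^3 - 2u^2 - u - 5.
Check: f(1) = -14. ✓

f(u) = -6u^3 - 2u^2 - u - 5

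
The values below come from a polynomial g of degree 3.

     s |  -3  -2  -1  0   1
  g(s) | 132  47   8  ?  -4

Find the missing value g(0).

-3

On equispaced nodes a degree-3 polynomial has vanishing fourth forward difference, so
  g(-3) - 4·g(-2) + 6·g(-1) - 4·g(0) + g(1) = 0.
Substituting the known values and solving for g(0):
  -4·g(0) = 12
  g(0) = -3.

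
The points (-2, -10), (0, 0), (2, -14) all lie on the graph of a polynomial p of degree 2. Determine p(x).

Using the Lagrange interpolation formula with nodes -2, 0, 2:
  L_0(x) = x(x - 2) / 8
  L_1(x) = (x + 2)(x - 2) / -4
  L_2(x) = (x + 2)x / 8
Then p(x) = -10·L_0(x) + 0·L_1(x) - 14·L_2(x).
Expanding and collecting terms gives p(x) = -3x^2 - x.
Check: p(2) = -14. ✓

p(x) = -3x^2 - x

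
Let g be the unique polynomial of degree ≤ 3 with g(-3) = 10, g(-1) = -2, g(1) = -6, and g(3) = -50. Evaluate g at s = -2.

Using the Lagrange interpolation formula with nodes -3, -1, 1, 3:
  L_0(s) = (s + 1)(s - 1)(s - 3) / -48
  L_1(s) = (s + 3)(s - 1)(s - 3) / 16
  L_2(s) = (s + 3)(s + 1)(s - 3) / -16
  L_3(s) = (s + 3)(s + 1)(s - 1) / 48
Then g(s) = 10·L_0(s) - 2·L_1(s) - 6·L_2(s) - 50·L_3(s).
Expanding and collecting terms gives g(s) = -s³ - 2s² - s - 2.
Evaluating at s = -2: g(-2) = 0.

0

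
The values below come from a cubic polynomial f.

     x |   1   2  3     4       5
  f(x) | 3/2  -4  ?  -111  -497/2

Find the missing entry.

-71/2

The 4 known points determine the degree-3 polynomial uniquely.
Write f(x) = ax^3 + bx^2 + cx + d. Substituting each data point gives a linear system:
  a + b + c + d = 3/2
  8a + 4b + 2c + d = -4
  64a + 16b + 4c + d = -111
  125a + 25b + 5c + d = -497/2
Solving the system yields a = -3, b = 5, c = 1/2, d = -1.
So f(x) = -3x^3 + 5x^2 + (1/2)x - 1.
Then f(3) = -71/2.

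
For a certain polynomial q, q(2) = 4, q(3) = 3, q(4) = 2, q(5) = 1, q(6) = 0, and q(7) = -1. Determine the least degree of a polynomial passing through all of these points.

1

Forward differences of the values at x = 2, 3, 4, 5, 6, 7:
  q  : 4  3  2  1  0  -1
  Δ  : -1  -1  -1  -1  -1
  Δ^2: 0  0  0  0
  Δ^3: 0  0  0
  Δ^4: 0  0
  Δ^5: 0
The first differences are constant (-1) and nonzero, while all higher differences vanish, so the minimal degree is 1.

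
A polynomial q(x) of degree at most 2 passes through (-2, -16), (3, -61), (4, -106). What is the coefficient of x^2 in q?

Write q(x) = ax^2 + bx + c. Substituting each data point gives a linear system:
  4a - 2b + c = -16
  9a + 3b + c = -61
  16a + 4b + c = -106
Solving the system yields a = -6, b = -3, c = 2.
So q(x) = -6x^2 - 3x + 2.
The leading coefficient is -6.

-6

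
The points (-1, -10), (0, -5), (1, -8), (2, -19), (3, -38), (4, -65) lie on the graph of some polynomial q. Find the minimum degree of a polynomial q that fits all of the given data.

2

Forward differences of the values at n = -1, 0, 1, 2, 3, 4:
  q  : -10  -5  -8  -19  -38  -65
  Δ  : 5  -3  -11  -19  -27
  Δ^2: -8  -8  -8  -8
  Δ^3: 0  0  0
  Δ^4: 0  0
  Δ^5: 0
The second differences are constant (-8) and nonzero, while all higher differences vanish, so the minimal degree is 2.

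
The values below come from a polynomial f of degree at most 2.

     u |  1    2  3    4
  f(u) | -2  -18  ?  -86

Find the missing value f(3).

-46

The 3 known points determine the degree-2 polynomial uniquely.
Write f(u) = au^2 + bu + c. Substituting each data point gives a linear system:
  a + b + c = -2
  4a + 2b + c = -18
  16a + 4b + c = -86
Solving the system yields a = -6, b = 2, c = 2.
So f(u) = -6u² + 2u + 2.
Then f(3) = -46.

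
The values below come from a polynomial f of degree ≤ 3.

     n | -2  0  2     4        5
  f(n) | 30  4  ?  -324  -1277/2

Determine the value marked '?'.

The 4 known points determine the degree-3 polynomial uniquely.
Write f(n) = an^3 + bn^2 + cn + d. Substituting each data point gives a linear system:
  -8a + 4b - 2c + d = 30
  d = 4
  64a + 16b + 4c + d = -324
  125a + 25b + 5c + d = -1277/2
Solving the system yields a = -5, b = -3/2, c = 4, d = 4.
So f(n) = -5n^3 - (3/2)n^2 + 4n + 4.
Then f(2) = -34.

-34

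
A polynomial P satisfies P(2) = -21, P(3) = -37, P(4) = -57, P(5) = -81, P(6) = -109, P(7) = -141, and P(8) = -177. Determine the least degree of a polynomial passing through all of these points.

Forward differences of the values at u = 2, 3, 4, 5, 6, 7, 8:
  P  : -21  -37  -57  -81  -109  -141  -177
  Δ  : -16  -20  -24  -28  -32  -36
  Δ^2: -4  -4  -4  -4  -4
  Δ^3: 0  0  0  0
  Δ^4: 0  0  0
  Δ^5: 0  0
  Δ^6: 0
The second differences are constant (-4) and nonzero, while all higher differences vanish, so the minimal degree is 2.

2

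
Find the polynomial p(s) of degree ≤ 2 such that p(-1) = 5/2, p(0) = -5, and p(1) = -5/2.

p(s) = 5s^2 - (5/2)s - 5

Using the Lagrange interpolation formula with nodes -1, 0, 1:
  L_0(s) = s(s - 1) / 2
  L_1(s) = (s + 1)(s - 1) / -1
  L_2(s) = (s + 1)s / 2
Then p(s) = 5/2·L_0(s) - 5·L_1(s) - 5/2·L_2(s).
Expanding and collecting terms gives p(s) = 5s² - (5/2)s - 5.
Check: p(-1) = 5/2. ✓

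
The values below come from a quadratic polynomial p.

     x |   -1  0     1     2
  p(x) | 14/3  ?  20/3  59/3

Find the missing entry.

5/3

On equispaced nodes a degree-2 polynomial has vanishing third forward difference, so
  - p(-1) + 3·p(0) - 3·p(1) + p(2) = 0.
Substituting the known values and solving for p(0):
  3·p(0) = 5
  p(0) = 5/3.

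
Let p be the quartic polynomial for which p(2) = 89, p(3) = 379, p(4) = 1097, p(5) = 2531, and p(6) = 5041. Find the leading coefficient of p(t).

3

Write p(t) = at^4 + bt^3 + ct^2 + dt + e. Substituting each data point gives a linear system:
  16a + 8b + 4c + 2d + e = 89
  81a + 27b + 9c + 3d + e = 379
  256a + 64b + 16c + 4d + e = 1097
  625a + 125b + 25c + 5d + e = 2531
  1296a + 216b + 36c + 6d + e = 5041
Solving the system yields a = 3, b = 6, c = -5, d = 6, e = 1.
So p(t) = 3t^4 + 6t^3 - 5t^2 + 6t + 1.
The leading coefficient is 3.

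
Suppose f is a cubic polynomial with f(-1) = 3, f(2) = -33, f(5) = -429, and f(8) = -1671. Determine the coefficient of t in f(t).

-1

Write f(t) = at^3 + bt^2 + ct + d. Substituting each data point gives a linear system:
  -a + b - c + d = 3
  8a + 4b + 2c + d = -33
  125a + 25b + 5c + d = -429
  512a + 64b + 8c + d = -1671
Solving the system yields a = -3, b = -2, c = -1, d = 1.
So f(t) = -3t^3 - 2t^2 - t + 1.
The coefficient of t is -1.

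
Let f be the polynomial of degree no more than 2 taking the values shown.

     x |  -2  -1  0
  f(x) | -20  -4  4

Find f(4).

Forward differences of the values at x = -2, -1, 0:
  f  : -20  -4  4
  Δ  : 16  8
  Δ^2: -8
The second differences are constant, confirming degree 2.
Interpolating (Newton forward form) and evaluating at x = 4 gives f(4) = -44.

-44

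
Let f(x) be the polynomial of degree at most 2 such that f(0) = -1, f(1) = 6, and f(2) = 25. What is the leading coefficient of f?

6

Write f(x) = ax^2 + bx + c. Substituting each data point gives a linear system:
  c = -1
  a + b + c = 6
  4a + 2b + c = 25
Solving the system yields a = 6, b = 1, c = -1.
So f(x) = 6x^2 + x - 1.
The leading coefficient is 6.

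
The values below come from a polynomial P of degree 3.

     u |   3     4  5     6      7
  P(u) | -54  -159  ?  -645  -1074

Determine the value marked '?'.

-348

The 4 known points determine the degree-3 polynomial uniquely.
Write P(u) = au^3 + bu^2 + cu + d. Substituting each data point gives a linear system:
  27a + 9b + 3c + d = -54
  64a + 16b + 4c + d = -159
  216a + 36b + 6c + d = -645
  343a + 49b + 7c + d = -1074
Solving the system yields a = -4, b = 6, c = 1, d = -3.
So P(u) = -4u^3 + 6u^2 + u - 3.
Then P(5) = -348.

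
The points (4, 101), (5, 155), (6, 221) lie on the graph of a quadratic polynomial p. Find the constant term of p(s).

Write p(s) = as^2 + bs + c. Substituting each data point gives a linear system:
  16a + 4b + c = 101
  25a + 5b + c = 155
  36a + 6b + c = 221
Solving the system yields a = 6, b = 0, c = 5.
So p(s) = 6s^2 + 5.
The constant term is 5.

5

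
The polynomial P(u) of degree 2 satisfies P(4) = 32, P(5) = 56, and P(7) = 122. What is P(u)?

Using the Lagrange interpolation formula with nodes 4, 5, 7:
  L_0(u) = (u - 5)(u - 7) / 3
  L_1(u) = (u - 4)(u - 7) / -2
  L_2(u) = (u - 4)(u - 5) / 6
Then P(u) = 32·L_0(u) + 56·L_1(u) + 122·L_2(u).
Expanding and collecting terms gives P(u) = 3u^2 - 3u - 4.
Check: P(7) = 122. ✓

P(u) = 3u^2 - 3u - 4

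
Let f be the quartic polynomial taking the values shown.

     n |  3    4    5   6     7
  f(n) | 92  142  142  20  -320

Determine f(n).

Using the Lagrange interpolation formula with nodes 3, 4, 5, 6, 7:
  L_0(n) = (n - 4)(n - 5)(n - 6)(n - 7) / 24
  L_1(n) = (n - 3)(n - 5)(n - 6)(n - 7) / -6
  L_2(n) = (n - 3)(n - 4)(n - 6)(n - 7) / 4
  L_3(n) = (n - 3)(n - 4)(n - 5)(n - 7) / -6
  L_4(n) = (n - 3)(n - 4)(n - 5)(n - 6) / 24
Then f(n) = 92·L_0(n) + 142·L_1(n) + 142·L_2(n) + 20·L_3(n) - 320·L_4(n).
Expanding and collecting terms gives f(n) = -n^4 + 6n^3 + 3n + 2.
Check: f(3) = 92. ✓

f(n) = -n^4 + 6n^3 + 3n + 2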